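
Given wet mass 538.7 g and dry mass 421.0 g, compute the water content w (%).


Using w = (m_wet - m_dry) / m_dry * 100
m_wet - m_dry = 538.7 - 421.0 = 117.7 g
w = 117.7 / 421.0 * 100
w = 27.96 %


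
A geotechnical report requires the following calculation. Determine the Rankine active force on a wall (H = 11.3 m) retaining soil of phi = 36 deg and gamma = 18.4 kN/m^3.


Compute active earth pressure coefficient:
Ka = tan^2(45 - phi/2) = tan^2(27.0) = 0.259616
Compute active force:
Pa = 0.5 * Ka * gamma * H^2
Pa = 0.5 * 0.259616 * 18.4 * 11.3^2
Pa = 304.98 kN/m


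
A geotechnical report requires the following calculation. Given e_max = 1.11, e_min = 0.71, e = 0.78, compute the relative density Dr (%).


Using Dr = (e_max - e) / (e_max - e_min) * 100
e_max - e = 1.11 - 0.78 = 0.33
e_max - e_min = 1.11 - 0.71 = 0.4
Dr = 0.33 / 0.4 * 100
Dr = 82.5 %


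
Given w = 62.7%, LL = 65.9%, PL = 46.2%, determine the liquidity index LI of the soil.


First compute the plasticity index:
PI = LL - PL = 65.9 - 46.2 = 19.7
Then compute the liquidity index:
LI = (w - PL) / PI
LI = (62.7 - 46.2) / 19.7
LI = 0.838


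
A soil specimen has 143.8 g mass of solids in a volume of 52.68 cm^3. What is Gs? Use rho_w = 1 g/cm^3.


Using Gs = m_s / (V_s * rho_w)
Since rho_w = 1 g/cm^3:
Gs = 143.8 / 52.68
Gs = 2.73


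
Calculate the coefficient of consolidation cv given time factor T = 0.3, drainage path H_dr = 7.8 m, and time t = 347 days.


Using cv = T * H_dr^2 / t
H_dr^2 = 7.8^2 = 60.84
cv = 0.3 * 60.84 / 347
cv = 0.0526 m^2/day


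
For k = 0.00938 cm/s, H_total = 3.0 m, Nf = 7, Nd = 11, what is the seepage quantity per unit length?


Convert k to m/s for unit consistency with H:
k = 0.00938 cm/s = 0.00938 / 100 m/s = 9.38e-05 m/s
Using q = k * H * Nf / Nd
Nf / Nd = 7 / 11 = 0.6364
q = 9.38e-05 * 3.0 * 0.6364
q = 0.0001791 m^3/s per m


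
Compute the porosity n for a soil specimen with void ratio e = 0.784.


Result: 0.4395

Derivation:
Using the relation n = e / (1 + e)
n = 0.784 / (1 + 0.784)
n = 0.784 / 1.784
n = 0.4395


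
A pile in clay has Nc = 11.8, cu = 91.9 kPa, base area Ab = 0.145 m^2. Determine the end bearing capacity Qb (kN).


Result: 157.24 kN

Derivation:
Using Qb = Nc * cu * Ab
Qb = 11.8 * 91.9 * 0.145
Qb = 157.24 kN


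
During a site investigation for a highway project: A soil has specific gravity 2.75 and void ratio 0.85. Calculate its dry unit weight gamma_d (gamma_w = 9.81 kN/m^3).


Result: 14.582 kN/m^3

Derivation:
Using gamma_d = Gs * gamma_w / (1 + e)
gamma_d = 2.75 * 9.81 / (1 + 0.85)
gamma_d = 2.75 * 9.81 / 1.85
gamma_d = 14.582 kN/m^3


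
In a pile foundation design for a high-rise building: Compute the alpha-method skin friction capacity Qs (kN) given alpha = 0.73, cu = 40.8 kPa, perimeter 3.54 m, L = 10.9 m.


Using Qs = alpha * cu * perimeter * L
Qs = 0.73 * 40.8 * 3.54 * 10.9
Qs = 1149.25 kN


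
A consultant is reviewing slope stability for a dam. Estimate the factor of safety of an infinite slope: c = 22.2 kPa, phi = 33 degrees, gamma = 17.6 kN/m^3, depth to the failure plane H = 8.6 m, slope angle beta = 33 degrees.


Using Fs = c / (gamma*H*sin(beta)*cos(beta)) + tan(phi)/tan(beta)
Cohesion contribution = 22.2 / (17.6*8.6*sin(33)*cos(33))
Cohesion contribution = 0.321101
Friction contribution = tan(33)/tan(33) = 1
Fs = 0.321101 + 1
Fs = 1.321


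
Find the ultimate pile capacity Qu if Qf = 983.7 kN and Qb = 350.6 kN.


Using Qu = Qf + Qb
Qu = 983.7 + 350.6
Qu = 1334.3 kN


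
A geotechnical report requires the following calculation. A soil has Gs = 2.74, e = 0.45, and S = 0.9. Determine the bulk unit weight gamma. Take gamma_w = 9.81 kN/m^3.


Result: 21.278 kN/m^3

Derivation:
Using gamma = gamma_w * (Gs + S*e) / (1 + e)
Numerator: Gs + S*e = 2.74 + 0.9*0.45 = 3.145
Denominator: 1 + e = 1 + 0.45 = 1.45
gamma = 9.81 * 3.145 / 1.45
gamma = 21.278 kN/m^3


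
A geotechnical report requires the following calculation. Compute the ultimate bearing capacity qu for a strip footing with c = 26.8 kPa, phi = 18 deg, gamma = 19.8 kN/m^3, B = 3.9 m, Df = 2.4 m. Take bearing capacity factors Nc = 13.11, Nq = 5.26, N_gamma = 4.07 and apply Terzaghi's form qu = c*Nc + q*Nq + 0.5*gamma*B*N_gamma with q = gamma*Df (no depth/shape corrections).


Result: 758.45 kPa

Derivation:
Compute qu = c*Nc + gamma*Df*Nq + 0.5*gamma*B*N_gamma
Term 1: 26.8 * 13.11 = 351.348
Term 2: 19.8 * 2.4 * 5.26 = 249.9552
Term 3: 0.5 * 19.8 * 3.9 * 4.07 = 157.1427
qu = 351.348 + 249.9552 + 157.1427
qu = 758.45 kPa


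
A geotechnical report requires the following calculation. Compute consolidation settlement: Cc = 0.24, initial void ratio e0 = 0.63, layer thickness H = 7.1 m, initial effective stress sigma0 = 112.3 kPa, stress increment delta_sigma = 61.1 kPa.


Using Sc = Cc * H / (1 + e0) * log10((sigma0 + delta_sigma) / sigma0)
Stress ratio = (112.3 + 61.1) / 112.3 = 1.54408
log10(1.54408) = 0.188669
Cc * H / (1 + e0) = 0.24 * 7.1 / (1 + 0.63) = 1.0454
Sc = 1.0454 * 0.188669
Sc = 0.1972 m


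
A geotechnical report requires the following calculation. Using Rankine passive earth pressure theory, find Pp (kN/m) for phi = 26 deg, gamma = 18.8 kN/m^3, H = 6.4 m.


Compute passive earth pressure coefficient:
Kp = tan^2(45 + phi/2) = tan^2(58.0) = 2.561071
Compute passive force:
Pp = 0.5 * Kp * gamma * H^2
Pp = 0.5 * 2.561071 * 18.8 * 6.4^2
Pp = 986.07 kN/m


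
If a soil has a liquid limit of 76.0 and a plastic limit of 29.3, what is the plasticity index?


Using PI = LL - PL
PI = 76.0 - 29.3
PI = 46.7


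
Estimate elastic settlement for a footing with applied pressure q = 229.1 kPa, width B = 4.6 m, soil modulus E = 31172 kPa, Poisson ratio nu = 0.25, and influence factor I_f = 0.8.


Using Se = q * B * (1 - nu^2) * I_f / E
1 - nu^2 = 1 - 0.25^2 = 0.9375
Se = 229.1 * 4.6 * 0.9375 * 0.8 / 31172
Se = 0.025356 m
Convert to mm: Se = 0.025356 * 1000 = 25.356 mm


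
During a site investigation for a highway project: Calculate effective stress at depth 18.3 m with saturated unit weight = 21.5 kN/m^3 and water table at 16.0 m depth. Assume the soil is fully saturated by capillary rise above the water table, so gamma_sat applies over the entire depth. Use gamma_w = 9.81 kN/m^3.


Total stress = gamma_sat * depth
sigma = 21.5 * 18.3 = 393.45 kPa
Pore water pressure u = gamma_w * (depth - d_wt)
u = 9.81 * (18.3 - 16.0) = 22.563 kPa
Effective stress = sigma - u
sigma' = 393.45 - 22.563 = 370.89 kPa


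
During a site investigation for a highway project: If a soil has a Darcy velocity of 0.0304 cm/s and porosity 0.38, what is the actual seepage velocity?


Result: 0.08 cm/s

Derivation:
Using v_s = v_d / n
v_s = 0.0304 / 0.38
v_s = 0.08 cm/s


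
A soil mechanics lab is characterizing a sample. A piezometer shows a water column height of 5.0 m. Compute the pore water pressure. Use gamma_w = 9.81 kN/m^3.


Using u = gamma_w * h_w
u = 9.81 * 5.0
u = 49.05 kPa


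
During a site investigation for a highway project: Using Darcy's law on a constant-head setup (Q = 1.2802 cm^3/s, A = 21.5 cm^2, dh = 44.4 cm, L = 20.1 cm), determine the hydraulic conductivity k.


Compute hydraulic gradient:
i = dh / L = 44.4 / 20.1 = 2.20896
Then apply Darcy's law:
k = Q / (A * i)
k = 1.2802 / (21.5 * 2.20896)
k = 1.2802 / 47.4925
k = 0.026956 cm/s


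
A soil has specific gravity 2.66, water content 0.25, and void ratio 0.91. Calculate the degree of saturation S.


Result: 0.7308

Derivation:
Using S = Gs * w / e
S = 2.66 * 0.25 / 0.91
S = 0.7308


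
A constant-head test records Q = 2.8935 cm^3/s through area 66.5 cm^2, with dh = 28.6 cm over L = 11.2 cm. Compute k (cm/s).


Compute hydraulic gradient:
i = dh / L = 28.6 / 11.2 = 2.55357
Then apply Darcy's law:
k = Q / (A * i)
k = 2.8935 / (66.5 * 2.55357)
k = 2.8935 / 169.813
k = 0.017039 cm/s


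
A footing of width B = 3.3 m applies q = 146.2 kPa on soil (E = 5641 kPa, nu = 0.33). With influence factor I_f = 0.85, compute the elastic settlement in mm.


Using Se = q * B * (1 - nu^2) * I_f / E
1 - nu^2 = 1 - 0.33^2 = 0.8911
Se = 146.2 * 3.3 * 0.8911 * 0.85 / 5641
Se = 0.064781 m
Convert to mm: Se = 0.064781 * 1000 = 64.781 mm


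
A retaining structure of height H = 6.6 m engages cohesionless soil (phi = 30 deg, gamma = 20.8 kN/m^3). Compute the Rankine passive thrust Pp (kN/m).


Compute passive earth pressure coefficient:
Kp = tan^2(45 + phi/2) = tan^2(60.0) = 3
Compute passive force:
Pp = 0.5 * Kp * gamma * H^2
Pp = 0.5 * 3 * 20.8 * 6.6^2
Pp = 1359.07 kN/m


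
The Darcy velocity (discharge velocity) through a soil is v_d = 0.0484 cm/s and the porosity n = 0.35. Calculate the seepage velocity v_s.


Result: 0.13829 cm/s

Derivation:
Using v_s = v_d / n
v_s = 0.0484 / 0.35
v_s = 0.13829 cm/s


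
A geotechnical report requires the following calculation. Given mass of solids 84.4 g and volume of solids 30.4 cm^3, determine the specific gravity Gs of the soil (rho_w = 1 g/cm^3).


Using Gs = m_s / (V_s * rho_w)
Since rho_w = 1 g/cm^3:
Gs = 84.4 / 30.4
Gs = 2.776


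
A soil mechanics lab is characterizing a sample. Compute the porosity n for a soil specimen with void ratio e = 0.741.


Using the relation n = e / (1 + e)
n = 0.741 / (1 + 0.741)
n = 0.741 / 1.741
n = 0.4256


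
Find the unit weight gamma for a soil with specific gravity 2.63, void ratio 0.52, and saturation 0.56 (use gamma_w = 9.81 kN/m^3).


Using gamma = gamma_w * (Gs + S*e) / (1 + e)
Numerator: Gs + S*e = 2.63 + 0.56*0.52 = 2.9212
Denominator: 1 + e = 1 + 0.52 = 1.52
gamma = 9.81 * 2.9212 / 1.52
gamma = 18.853 kN/m^3


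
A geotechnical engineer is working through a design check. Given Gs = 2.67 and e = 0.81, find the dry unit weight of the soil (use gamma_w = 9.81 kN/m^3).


Using gamma_d = Gs * gamma_w / (1 + e)
gamma_d = 2.67 * 9.81 / (1 + 0.81)
gamma_d = 2.67 * 9.81 / 1.81
gamma_d = 14.471 kN/m^3


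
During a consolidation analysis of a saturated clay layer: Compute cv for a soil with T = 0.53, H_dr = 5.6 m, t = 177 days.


Result: 0.0939 m^2/day

Derivation:
Using cv = T * H_dr^2 / t
H_dr^2 = 5.6^2 = 31.36
cv = 0.53 * 31.36 / 177
cv = 0.0939 m^2/day


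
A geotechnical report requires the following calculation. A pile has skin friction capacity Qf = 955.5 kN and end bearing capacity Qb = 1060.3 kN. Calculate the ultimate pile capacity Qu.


Using Qu = Qf + Qb
Qu = 955.5 + 1060.3
Qu = 2015.8 kN


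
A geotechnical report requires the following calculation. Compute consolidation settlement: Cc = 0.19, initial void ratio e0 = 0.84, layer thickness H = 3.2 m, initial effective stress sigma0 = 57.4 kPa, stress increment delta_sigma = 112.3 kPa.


Using Sc = Cc * H / (1 + e0) * log10((sigma0 + delta_sigma) / sigma0)
Stress ratio = (57.4 + 112.3) / 57.4 = 2.95645
log10(2.95645) = 0.47077
Cc * H / (1 + e0) = 0.19 * 3.2 / (1 + 0.84) = 0.330435
Sc = 0.330435 * 0.47077
Sc = 0.1556 m


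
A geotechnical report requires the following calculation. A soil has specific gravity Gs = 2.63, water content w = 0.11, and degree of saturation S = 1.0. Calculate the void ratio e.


Using the relation e = Gs * w / S
e = 2.63 * 0.11 / 1.0
e = 0.2893


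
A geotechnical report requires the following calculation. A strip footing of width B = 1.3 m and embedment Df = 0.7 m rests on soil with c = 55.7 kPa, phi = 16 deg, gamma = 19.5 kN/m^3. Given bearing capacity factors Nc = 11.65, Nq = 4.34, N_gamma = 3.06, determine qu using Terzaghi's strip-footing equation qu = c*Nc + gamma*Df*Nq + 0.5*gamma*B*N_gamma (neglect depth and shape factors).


Result: 746.93 kPa

Derivation:
Compute qu = c*Nc + gamma*Df*Nq + 0.5*gamma*B*N_gamma
Term 1: 55.7 * 11.65 = 648.905
Term 2: 19.5 * 0.7 * 4.34 = 59.241
Term 3: 0.5 * 19.5 * 1.3 * 3.06 = 38.7855
qu = 648.905 + 59.241 + 38.7855
qu = 746.93 kPa


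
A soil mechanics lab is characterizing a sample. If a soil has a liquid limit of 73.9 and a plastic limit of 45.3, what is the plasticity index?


Using PI = LL - PL
PI = 73.9 - 45.3
PI = 28.6


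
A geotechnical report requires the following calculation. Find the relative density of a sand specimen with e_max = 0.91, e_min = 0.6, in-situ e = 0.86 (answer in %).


Using Dr = (e_max - e) / (e_max - e_min) * 100
e_max - e = 0.91 - 0.86 = 0.05
e_max - e_min = 0.91 - 0.6 = 0.31
Dr = 0.05 / 0.31 * 100
Dr = 16.13 %


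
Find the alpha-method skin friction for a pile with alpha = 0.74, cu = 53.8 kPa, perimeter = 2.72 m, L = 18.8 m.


Using Qs = alpha * cu * perimeter * L
Qs = 0.74 * 53.8 * 2.72 * 18.8
Qs = 2035.83 kN


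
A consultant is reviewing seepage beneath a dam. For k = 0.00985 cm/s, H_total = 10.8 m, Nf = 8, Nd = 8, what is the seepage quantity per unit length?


Result: 0.001064 m^3/s per m

Derivation:
Convert k to m/s for unit consistency with H:
k = 0.00985 cm/s = 0.00985 / 100 m/s = 9.85e-05 m/s
Using q = k * H * Nf / Nd
Nf / Nd = 8 / 8 = 1.0
q = 9.85e-05 * 10.8 * 1.0
q = 0.001064 m^3/s per m


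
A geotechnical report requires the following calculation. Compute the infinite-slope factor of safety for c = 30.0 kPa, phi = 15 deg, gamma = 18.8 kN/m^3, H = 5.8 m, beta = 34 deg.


Using Fs = c / (gamma*H*sin(beta)*cos(beta)) + tan(phi)/tan(beta)
Cohesion contribution = 30.0 / (18.8*5.8*sin(34)*cos(34))
Cohesion contribution = 0.593471
Friction contribution = tan(15)/tan(34) = 0.397251
Fs = 0.593471 + 0.397251
Fs = 0.991


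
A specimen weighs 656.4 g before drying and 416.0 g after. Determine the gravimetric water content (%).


Using w = (m_wet - m_dry) / m_dry * 100
m_wet - m_dry = 656.4 - 416.0 = 240.4 g
w = 240.4 / 416.0 * 100
w = 57.79 %


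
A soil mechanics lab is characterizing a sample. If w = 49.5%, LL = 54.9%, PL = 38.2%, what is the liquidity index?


First compute the plasticity index:
PI = LL - PL = 54.9 - 38.2 = 16.7
Then compute the liquidity index:
LI = (w - PL) / PI
LI = (49.5 - 38.2) / 16.7
LI = 0.677


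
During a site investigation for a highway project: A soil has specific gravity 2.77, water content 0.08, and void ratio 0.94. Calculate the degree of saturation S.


Result: 0.2357

Derivation:
Using S = Gs * w / e
S = 2.77 * 0.08 / 0.94
S = 0.2357


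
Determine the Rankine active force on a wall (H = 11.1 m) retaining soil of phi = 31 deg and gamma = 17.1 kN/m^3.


Compute active earth pressure coefficient:
Ka = tan^2(45 - phi/2) = tan^2(29.5) = 0.320099
Compute active force:
Pa = 0.5 * Ka * gamma * H^2
Pa = 0.5 * 0.320099 * 17.1 * 11.1^2
Pa = 337.21 kN/m


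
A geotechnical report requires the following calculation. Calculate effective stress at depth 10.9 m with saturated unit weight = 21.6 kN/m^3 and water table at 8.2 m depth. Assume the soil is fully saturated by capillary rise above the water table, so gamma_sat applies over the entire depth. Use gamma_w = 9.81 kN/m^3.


Total stress = gamma_sat * depth
sigma = 21.6 * 10.9 = 235.44 kPa
Pore water pressure u = gamma_w * (depth - d_wt)
u = 9.81 * (10.9 - 8.2) = 26.487 kPa
Effective stress = sigma - u
sigma' = 235.44 - 26.487 = 208.95 kPa


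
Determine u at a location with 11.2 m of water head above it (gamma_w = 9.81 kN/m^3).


Using u = gamma_w * h_w
u = 9.81 * 11.2
u = 109.87 kPa


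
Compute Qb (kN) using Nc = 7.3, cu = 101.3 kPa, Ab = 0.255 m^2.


Using Qb = Nc * cu * Ab
Qb = 7.3 * 101.3 * 0.255
Qb = 188.57 kN


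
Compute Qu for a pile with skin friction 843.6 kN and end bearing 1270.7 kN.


Using Qu = Qf + Qb
Qu = 843.6 + 1270.7
Qu = 2114.3 kN


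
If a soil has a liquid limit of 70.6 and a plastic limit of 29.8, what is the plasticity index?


Result: 40.8

Derivation:
Using PI = LL - PL
PI = 70.6 - 29.8
PI = 40.8


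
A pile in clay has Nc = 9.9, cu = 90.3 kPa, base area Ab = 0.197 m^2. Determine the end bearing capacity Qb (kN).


Result: 176.11 kN

Derivation:
Using Qb = Nc * cu * Ab
Qb = 9.9 * 90.3 * 0.197
Qb = 176.11 kN


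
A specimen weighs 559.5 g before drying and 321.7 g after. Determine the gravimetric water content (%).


Using w = (m_wet - m_dry) / m_dry * 100
m_wet - m_dry = 559.5 - 321.7 = 237.8 g
w = 237.8 / 321.7 * 100
w = 73.92 %


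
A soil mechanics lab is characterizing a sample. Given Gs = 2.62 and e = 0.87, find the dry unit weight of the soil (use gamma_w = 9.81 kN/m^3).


Using gamma_d = Gs * gamma_w / (1 + e)
gamma_d = 2.62 * 9.81 / (1 + 0.87)
gamma_d = 2.62 * 9.81 / 1.87
gamma_d = 13.744 kN/m^3


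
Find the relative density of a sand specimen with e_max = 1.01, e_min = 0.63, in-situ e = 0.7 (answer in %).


Result: 81.58 %

Derivation:
Using Dr = (e_max - e) / (e_max - e_min) * 100
e_max - e = 1.01 - 0.7 = 0.31
e_max - e_min = 1.01 - 0.63 = 0.38
Dr = 0.31 / 0.38 * 100
Dr = 81.58 %


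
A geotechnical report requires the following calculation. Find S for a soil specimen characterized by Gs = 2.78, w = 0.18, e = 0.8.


Using S = Gs * w / e
S = 2.78 * 0.18 / 0.8
S = 0.6255


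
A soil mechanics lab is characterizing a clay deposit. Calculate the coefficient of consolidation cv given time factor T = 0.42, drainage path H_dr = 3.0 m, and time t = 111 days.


Using cv = T * H_dr^2 / t
H_dr^2 = 3.0^2 = 9.0
cv = 0.42 * 9.0 / 111
cv = 0.03405 m^2/day


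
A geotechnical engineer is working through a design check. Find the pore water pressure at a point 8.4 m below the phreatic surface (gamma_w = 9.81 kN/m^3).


Using u = gamma_w * h_w
u = 9.81 * 8.4
u = 82.4 kPa


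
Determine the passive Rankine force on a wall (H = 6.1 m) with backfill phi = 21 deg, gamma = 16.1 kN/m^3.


Compute passive earth pressure coefficient:
Kp = tan^2(45 + phi/2) = tan^2(55.5) = 2.117051
Compute passive force:
Pp = 0.5 * Kp * gamma * H^2
Pp = 0.5 * 2.117051 * 16.1 * 6.1^2
Pp = 634.14 kN/m


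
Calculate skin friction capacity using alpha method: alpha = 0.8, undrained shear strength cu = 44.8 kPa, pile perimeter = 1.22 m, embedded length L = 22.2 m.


Using Qs = alpha * cu * perimeter * L
Qs = 0.8 * 44.8 * 1.22 * 22.2
Qs = 970.69 kN


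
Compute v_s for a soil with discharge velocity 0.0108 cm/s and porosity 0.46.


Using v_s = v_d / n
v_s = 0.0108 / 0.46
v_s = 0.02348 cm/s


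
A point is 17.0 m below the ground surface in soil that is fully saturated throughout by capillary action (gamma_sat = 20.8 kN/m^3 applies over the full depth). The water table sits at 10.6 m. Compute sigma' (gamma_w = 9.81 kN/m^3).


Total stress = gamma_sat * depth
sigma = 20.8 * 17.0 = 353.6 kPa
Pore water pressure u = gamma_w * (depth - d_wt)
u = 9.81 * (17.0 - 10.6) = 62.784 kPa
Effective stress = sigma - u
sigma' = 353.6 - 62.784 = 290.82 kPa


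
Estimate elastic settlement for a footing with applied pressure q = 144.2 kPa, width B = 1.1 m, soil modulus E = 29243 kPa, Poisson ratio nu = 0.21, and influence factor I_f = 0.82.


Result: 4.252 mm

Derivation:
Using Se = q * B * (1 - nu^2) * I_f / E
1 - nu^2 = 1 - 0.21^2 = 0.9559
Se = 144.2 * 1.1 * 0.9559 * 0.82 / 29243
Se = 0.004252 m
Convert to mm: Se = 0.004252 * 1000 = 4.252 mm


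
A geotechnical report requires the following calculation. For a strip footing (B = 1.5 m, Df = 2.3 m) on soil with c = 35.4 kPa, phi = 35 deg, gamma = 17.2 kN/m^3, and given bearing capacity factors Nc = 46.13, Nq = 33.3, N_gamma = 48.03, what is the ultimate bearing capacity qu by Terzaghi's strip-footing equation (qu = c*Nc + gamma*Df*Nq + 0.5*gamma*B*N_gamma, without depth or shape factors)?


Compute qu = c*Nc + gamma*Df*Nq + 0.5*gamma*B*N_gamma
Term 1: 35.4 * 46.13 = 1633.002
Term 2: 17.2 * 2.3 * 33.3 = 1317.348
Term 3: 0.5 * 17.2 * 1.5 * 48.03 = 619.587
qu = 1633.002 + 1317.348 + 619.587
qu = 3569.94 kPa


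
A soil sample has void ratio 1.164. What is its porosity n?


Using the relation n = e / (1 + e)
n = 1.164 / (1 + 1.164)
n = 1.164 / 2.164
n = 0.5379


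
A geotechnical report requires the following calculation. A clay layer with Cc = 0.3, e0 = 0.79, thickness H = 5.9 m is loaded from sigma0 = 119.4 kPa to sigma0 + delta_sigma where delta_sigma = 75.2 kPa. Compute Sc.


Using Sc = Cc * H / (1 + e0) * log10((sigma0 + delta_sigma) / sigma0)
Stress ratio = (119.4 + 75.2) / 119.4 = 1.62982
log10(1.62982) = 0.212139
Cc * H / (1 + e0) = 0.3 * 5.9 / (1 + 0.79) = 0.988827
Sc = 0.988827 * 0.212139
Sc = 0.2098 m


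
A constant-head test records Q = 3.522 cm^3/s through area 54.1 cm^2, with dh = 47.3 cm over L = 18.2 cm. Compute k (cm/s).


Result: 0.02505 cm/s

Derivation:
Compute hydraulic gradient:
i = dh / L = 47.3 / 18.2 = 2.5989
Then apply Darcy's law:
k = Q / (A * i)
k = 3.522 / (54.1 * 2.5989)
k = 3.522 / 140.601
k = 0.02505 cm/s


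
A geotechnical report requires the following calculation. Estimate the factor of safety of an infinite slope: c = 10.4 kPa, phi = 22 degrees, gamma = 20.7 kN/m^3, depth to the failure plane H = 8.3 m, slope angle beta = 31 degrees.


Using Fs = c / (gamma*H*sin(beta)*cos(beta)) + tan(phi)/tan(beta)
Cohesion contribution = 10.4 / (20.7*8.3*sin(31)*cos(31))
Cohesion contribution = 0.137113
Friction contribution = tan(22)/tan(31) = 0.672413
Fs = 0.137113 + 0.672413
Fs = 0.81


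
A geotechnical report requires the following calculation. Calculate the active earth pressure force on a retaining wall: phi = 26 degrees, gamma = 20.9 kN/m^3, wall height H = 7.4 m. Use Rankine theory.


Result: 223.44 kN/m

Derivation:
Compute active earth pressure coefficient:
Ka = tan^2(45 - phi/2) = tan^2(32.0) = 0.390462
Compute active force:
Pa = 0.5 * Ka * gamma * H^2
Pa = 0.5 * 0.390462 * 20.9 * 7.4^2
Pa = 223.44 kN/m


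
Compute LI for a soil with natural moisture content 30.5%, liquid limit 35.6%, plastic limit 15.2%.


First compute the plasticity index:
PI = LL - PL = 35.6 - 15.2 = 20.4
Then compute the liquidity index:
LI = (w - PL) / PI
LI = (30.5 - 15.2) / 20.4
LI = 0.75


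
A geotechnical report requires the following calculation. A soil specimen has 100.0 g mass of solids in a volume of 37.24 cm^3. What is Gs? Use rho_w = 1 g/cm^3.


Using Gs = m_s / (V_s * rho_w)
Since rho_w = 1 g/cm^3:
Gs = 100.0 / 37.24
Gs = 2.685


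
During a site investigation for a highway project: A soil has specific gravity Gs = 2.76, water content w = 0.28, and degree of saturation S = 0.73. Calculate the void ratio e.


Using the relation e = Gs * w / S
e = 2.76 * 0.28 / 0.73
e = 1.0586


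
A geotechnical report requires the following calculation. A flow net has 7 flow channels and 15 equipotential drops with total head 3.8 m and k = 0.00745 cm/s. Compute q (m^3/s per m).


Convert k to m/s for unit consistency with H:
k = 0.00745 cm/s = 0.00745 / 100 m/s = 7.45e-05 m/s
Using q = k * H * Nf / Nd
Nf / Nd = 7 / 15 = 0.4667
q = 7.45e-05 * 3.8 * 0.4667
q = 0.0001321 m^3/s per m


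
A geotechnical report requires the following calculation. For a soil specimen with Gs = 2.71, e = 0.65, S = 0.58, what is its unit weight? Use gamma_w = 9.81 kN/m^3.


Result: 18.354 kN/m^3

Derivation:
Using gamma = gamma_w * (Gs + S*e) / (1 + e)
Numerator: Gs + S*e = 2.71 + 0.58*0.65 = 3.087
Denominator: 1 + e = 1 + 0.65 = 1.65
gamma = 9.81 * 3.087 / 1.65
gamma = 18.354 kN/m^3


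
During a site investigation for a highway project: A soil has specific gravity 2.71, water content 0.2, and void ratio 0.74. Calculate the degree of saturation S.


Result: 0.7324

Derivation:
Using S = Gs * w / e
S = 2.71 * 0.2 / 0.74
S = 0.7324


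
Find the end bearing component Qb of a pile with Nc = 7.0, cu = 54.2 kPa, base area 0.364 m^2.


Using Qb = Nc * cu * Ab
Qb = 7.0 * 54.2 * 0.364
Qb = 138.1 kN


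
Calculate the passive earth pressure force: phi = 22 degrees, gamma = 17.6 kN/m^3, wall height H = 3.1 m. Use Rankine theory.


Compute passive earth pressure coefficient:
Kp = tan^2(45 + phi/2) = tan^2(56.0) = 2.197987
Compute passive force:
Pp = 0.5 * Kp * gamma * H^2
Pp = 0.5 * 2.197987 * 17.6 * 3.1^2
Pp = 185.88 kN/m


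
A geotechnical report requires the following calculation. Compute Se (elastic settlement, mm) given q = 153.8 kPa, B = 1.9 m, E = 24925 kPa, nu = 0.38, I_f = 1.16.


Using Se = q * B * (1 - nu^2) * I_f / E
1 - nu^2 = 1 - 0.38^2 = 0.8556
Se = 153.8 * 1.9 * 0.8556 * 1.16 / 24925
Se = 0.011636 m
Convert to mm: Se = 0.011636 * 1000 = 11.636 mm


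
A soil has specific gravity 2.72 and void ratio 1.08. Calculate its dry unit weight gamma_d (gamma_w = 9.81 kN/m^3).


Result: 12.828 kN/m^3

Derivation:
Using gamma_d = Gs * gamma_w / (1 + e)
gamma_d = 2.72 * 9.81 / (1 + 1.08)
gamma_d = 2.72 * 9.81 / 2.08
gamma_d = 12.828 kN/m^3


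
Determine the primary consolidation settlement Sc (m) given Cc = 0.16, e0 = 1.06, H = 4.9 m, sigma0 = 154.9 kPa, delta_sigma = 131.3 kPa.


Using Sc = Cc * H / (1 + e0) * log10((sigma0 + delta_sigma) / sigma0)
Stress ratio = (154.9 + 131.3) / 154.9 = 1.84764
log10(1.84764) = 0.266618
Cc * H / (1 + e0) = 0.16 * 4.9 / (1 + 1.06) = 0.380583
Sc = 0.380583 * 0.266618
Sc = 0.1015 m


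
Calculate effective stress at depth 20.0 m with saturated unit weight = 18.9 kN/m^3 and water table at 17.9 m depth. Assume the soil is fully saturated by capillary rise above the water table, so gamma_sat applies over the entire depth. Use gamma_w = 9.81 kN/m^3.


Total stress = gamma_sat * depth
sigma = 18.9 * 20.0 = 378.0 kPa
Pore water pressure u = gamma_w * (depth - d_wt)
u = 9.81 * (20.0 - 17.9) = 20.601 kPa
Effective stress = sigma - u
sigma' = 378.0 - 20.601 = 357.4 kPa


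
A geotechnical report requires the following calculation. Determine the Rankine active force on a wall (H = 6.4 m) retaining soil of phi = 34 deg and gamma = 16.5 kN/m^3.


Result: 95.54 kN/m

Derivation:
Compute active earth pressure coefficient:
Ka = tan^2(45 - phi/2) = tan^2(28.0) = 0.282715
Compute active force:
Pa = 0.5 * Ka * gamma * H^2
Pa = 0.5 * 0.282715 * 16.5 * 6.4^2
Pa = 95.54 kN/m


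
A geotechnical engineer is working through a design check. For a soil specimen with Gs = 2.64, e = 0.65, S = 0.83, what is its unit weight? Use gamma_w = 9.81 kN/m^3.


Using gamma = gamma_w * (Gs + S*e) / (1 + e)
Numerator: Gs + S*e = 2.64 + 0.83*0.65 = 3.1795
Denominator: 1 + e = 1 + 0.65 = 1.65
gamma = 9.81 * 3.1795 / 1.65
gamma = 18.904 kN/m^3


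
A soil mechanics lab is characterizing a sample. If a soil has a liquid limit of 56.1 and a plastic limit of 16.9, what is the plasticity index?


Using PI = LL - PL
PI = 56.1 - 16.9
PI = 39.2


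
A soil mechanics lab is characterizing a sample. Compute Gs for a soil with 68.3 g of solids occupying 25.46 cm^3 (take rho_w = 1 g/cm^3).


Using Gs = m_s / (V_s * rho_w)
Since rho_w = 1 g/cm^3:
Gs = 68.3 / 25.46
Gs = 2.683


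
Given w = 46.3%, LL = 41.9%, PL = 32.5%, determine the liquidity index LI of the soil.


First compute the plasticity index:
PI = LL - PL = 41.9 - 32.5 = 9.4
Then compute the liquidity index:
LI = (w - PL) / PI
LI = (46.3 - 32.5) / 9.4
LI = 1.468


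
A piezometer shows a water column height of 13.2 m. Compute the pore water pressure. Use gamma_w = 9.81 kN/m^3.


Result: 129.49 kPa

Derivation:
Using u = gamma_w * h_w
u = 9.81 * 13.2
u = 129.49 kPa


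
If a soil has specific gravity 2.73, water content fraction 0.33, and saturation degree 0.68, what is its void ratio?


Using the relation e = Gs * w / S
e = 2.73 * 0.33 / 0.68
e = 1.3249


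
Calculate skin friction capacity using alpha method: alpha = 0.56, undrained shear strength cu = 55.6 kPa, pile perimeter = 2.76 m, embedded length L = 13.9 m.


Using Qs = alpha * cu * perimeter * L
Qs = 0.56 * 55.6 * 2.76 * 13.9
Qs = 1194.5 kN


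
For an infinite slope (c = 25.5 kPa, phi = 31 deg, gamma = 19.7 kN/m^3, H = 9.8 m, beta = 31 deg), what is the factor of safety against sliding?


Using Fs = c / (gamma*H*sin(beta)*cos(beta)) + tan(phi)/tan(beta)
Cohesion contribution = 25.5 / (19.7*9.8*sin(31)*cos(31))
Cohesion contribution = 0.299187
Friction contribution = tan(31)/tan(31) = 1
Fs = 0.299187 + 1
Fs = 1.299


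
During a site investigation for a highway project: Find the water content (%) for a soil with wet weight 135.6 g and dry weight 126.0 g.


Result: 7.62 %

Derivation:
Using w = (m_wet - m_dry) / m_dry * 100
m_wet - m_dry = 135.6 - 126.0 = 9.6 g
w = 9.6 / 126.0 * 100
w = 7.62 %


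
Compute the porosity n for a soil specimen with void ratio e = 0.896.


Result: 0.4726

Derivation:
Using the relation n = e / (1 + e)
n = 0.896 / (1 + 0.896)
n = 0.896 / 1.896
n = 0.4726


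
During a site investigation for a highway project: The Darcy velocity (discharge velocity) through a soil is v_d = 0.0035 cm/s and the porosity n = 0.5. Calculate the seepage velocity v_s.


Using v_s = v_d / n
v_s = 0.0035 / 0.5
v_s = 0.007 cm/s


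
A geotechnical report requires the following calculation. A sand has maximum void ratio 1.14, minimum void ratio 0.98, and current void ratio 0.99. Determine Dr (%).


Using Dr = (e_max - e) / (e_max - e_min) * 100
e_max - e = 1.14 - 0.99 = 0.15
e_max - e_min = 1.14 - 0.98 = 0.16
Dr = 0.15 / 0.16 * 100
Dr = 93.75 %


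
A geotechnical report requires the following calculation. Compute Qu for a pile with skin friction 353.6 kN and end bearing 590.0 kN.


Using Qu = Qf + Qb
Qu = 353.6 + 590.0
Qu = 943.6 kN


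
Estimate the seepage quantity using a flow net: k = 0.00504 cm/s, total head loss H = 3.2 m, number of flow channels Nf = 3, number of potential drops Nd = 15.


Result: 3.226e-05 m^3/s per m

Derivation:
Convert k to m/s for unit consistency with H:
k = 0.00504 cm/s = 0.00504 / 100 m/s = 5.04e-05 m/s
Using q = k * H * Nf / Nd
Nf / Nd = 3 / 15 = 0.2
q = 5.04e-05 * 3.2 * 0.2
q = 3.226e-05 m^3/s per m


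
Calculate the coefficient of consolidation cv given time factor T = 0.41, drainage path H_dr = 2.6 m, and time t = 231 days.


Using cv = T * H_dr^2 / t
H_dr^2 = 2.6^2 = 6.76
cv = 0.41 * 6.76 / 231
cv = 0.012 m^2/day


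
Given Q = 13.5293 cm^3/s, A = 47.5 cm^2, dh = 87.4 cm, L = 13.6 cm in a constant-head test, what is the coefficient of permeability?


Compute hydraulic gradient:
i = dh / L = 87.4 / 13.6 = 6.42647
Then apply Darcy's law:
k = Q / (A * i)
k = 13.5293 / (47.5 * 6.42647)
k = 13.5293 / 305.257
k = 0.044321 cm/s


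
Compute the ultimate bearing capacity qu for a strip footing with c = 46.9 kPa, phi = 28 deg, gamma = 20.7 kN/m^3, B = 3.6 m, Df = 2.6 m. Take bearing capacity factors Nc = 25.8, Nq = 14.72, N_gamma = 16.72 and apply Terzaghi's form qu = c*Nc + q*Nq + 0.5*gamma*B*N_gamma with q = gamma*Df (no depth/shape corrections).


Compute qu = c*Nc + gamma*Df*Nq + 0.5*gamma*B*N_gamma
Term 1: 46.9 * 25.8 = 1210.02
Term 2: 20.7 * 2.6 * 14.72 = 792.2304
Term 3: 0.5 * 20.7 * 3.6 * 16.72 = 622.9872
qu = 1210.02 + 792.2304 + 622.9872
qu = 2625.24 kPa


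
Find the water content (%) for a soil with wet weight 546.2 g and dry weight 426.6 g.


Result: 28.04 %

Derivation:
Using w = (m_wet - m_dry) / m_dry * 100
m_wet - m_dry = 546.2 - 426.6 = 119.6 g
w = 119.6 / 426.6 * 100
w = 28.04 %


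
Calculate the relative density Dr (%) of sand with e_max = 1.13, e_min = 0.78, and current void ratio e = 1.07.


Using Dr = (e_max - e) / (e_max - e_min) * 100
e_max - e = 1.13 - 1.07 = 0.06
e_max - e_min = 1.13 - 0.78 = 0.35
Dr = 0.06 / 0.35 * 100
Dr = 17.14 %


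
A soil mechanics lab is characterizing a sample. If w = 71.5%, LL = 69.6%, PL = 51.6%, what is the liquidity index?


First compute the plasticity index:
PI = LL - PL = 69.6 - 51.6 = 18.0
Then compute the liquidity index:
LI = (w - PL) / PI
LI = (71.5 - 51.6) / 18.0
LI = 1.106


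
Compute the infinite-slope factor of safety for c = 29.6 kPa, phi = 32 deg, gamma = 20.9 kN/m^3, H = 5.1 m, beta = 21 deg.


Result: 2.458

Derivation:
Using Fs = c / (gamma*H*sin(beta)*cos(beta)) + tan(phi)/tan(beta)
Cohesion contribution = 29.6 / (20.9*5.1*sin(21)*cos(21))
Cohesion contribution = 0.830031
Friction contribution = tan(32)/tan(21) = 1.62784
Fs = 0.830031 + 1.62784
Fs = 2.458


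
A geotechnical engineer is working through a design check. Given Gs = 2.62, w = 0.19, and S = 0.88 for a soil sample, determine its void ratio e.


Result: 0.5657

Derivation:
Using the relation e = Gs * w / S
e = 2.62 * 0.19 / 0.88
e = 0.5657


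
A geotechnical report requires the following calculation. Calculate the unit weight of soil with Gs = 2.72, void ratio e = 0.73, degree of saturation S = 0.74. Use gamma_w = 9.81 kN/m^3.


Using gamma = gamma_w * (Gs + S*e) / (1 + e)
Numerator: Gs + S*e = 2.72 + 0.74*0.73 = 3.2602
Denominator: 1 + e = 1 + 0.73 = 1.73
gamma = 9.81 * 3.2602 / 1.73
gamma = 18.487 kN/m^3


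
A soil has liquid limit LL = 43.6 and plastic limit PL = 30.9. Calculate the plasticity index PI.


Result: 12.7

Derivation:
Using PI = LL - PL
PI = 43.6 - 30.9
PI = 12.7


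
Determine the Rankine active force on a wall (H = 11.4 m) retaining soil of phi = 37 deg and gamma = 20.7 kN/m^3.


Result: 334.37 kN/m

Derivation:
Compute active earth pressure coefficient:
Ka = tan^2(45 - phi/2) = tan^2(26.5) = 0.248584
Compute active force:
Pa = 0.5 * Ka * gamma * H^2
Pa = 0.5 * 0.248584 * 20.7 * 11.4^2
Pa = 334.37 kN/m


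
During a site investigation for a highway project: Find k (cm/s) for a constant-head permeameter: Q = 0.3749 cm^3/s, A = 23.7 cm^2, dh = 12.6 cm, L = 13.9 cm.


Result: 0.017451 cm/s

Derivation:
Compute hydraulic gradient:
i = dh / L = 12.6 / 13.9 = 0.906475
Then apply Darcy's law:
k = Q / (A * i)
k = 0.3749 / (23.7 * 0.906475)
k = 0.3749 / 21.4835
k = 0.017451 cm/s


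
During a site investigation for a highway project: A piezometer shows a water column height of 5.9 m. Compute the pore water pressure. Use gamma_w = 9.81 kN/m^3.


Using u = gamma_w * h_w
u = 9.81 * 5.9
u = 57.88 kPa


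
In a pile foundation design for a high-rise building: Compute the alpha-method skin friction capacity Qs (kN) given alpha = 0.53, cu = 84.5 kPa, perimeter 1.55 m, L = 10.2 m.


Using Qs = alpha * cu * perimeter * L
Qs = 0.53 * 84.5 * 1.55 * 10.2
Qs = 708.05 kN


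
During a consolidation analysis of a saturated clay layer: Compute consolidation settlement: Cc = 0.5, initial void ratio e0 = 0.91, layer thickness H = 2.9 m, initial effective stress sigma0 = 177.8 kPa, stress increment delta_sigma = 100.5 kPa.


Using Sc = Cc * H / (1 + e0) * log10((sigma0 + delta_sigma) / sigma0)
Stress ratio = (177.8 + 100.5) / 177.8 = 1.56524
log10(1.56524) = 0.194581
Cc * H / (1 + e0) = 0.5 * 2.9 / (1 + 0.91) = 0.759162
Sc = 0.759162 * 0.194581
Sc = 0.1477 m


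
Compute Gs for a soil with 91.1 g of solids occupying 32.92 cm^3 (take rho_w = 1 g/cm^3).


Result: 2.767

Derivation:
Using Gs = m_s / (V_s * rho_w)
Since rho_w = 1 g/cm^3:
Gs = 91.1 / 32.92
Gs = 2.767


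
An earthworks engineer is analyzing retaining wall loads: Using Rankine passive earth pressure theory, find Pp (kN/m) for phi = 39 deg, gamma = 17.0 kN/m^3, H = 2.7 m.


Result: 272.37 kN/m

Derivation:
Compute passive earth pressure coefficient:
Kp = tan^2(45 + phi/2) = tan^2(64.5) = 4.395495
Compute passive force:
Pp = 0.5 * Kp * gamma * H^2
Pp = 0.5 * 4.395495 * 17.0 * 2.7^2
Pp = 272.37 kN/m


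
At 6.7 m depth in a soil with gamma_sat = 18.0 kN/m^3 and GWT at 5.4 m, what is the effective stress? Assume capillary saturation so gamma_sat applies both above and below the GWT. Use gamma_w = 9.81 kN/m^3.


Result: 107.85 kPa

Derivation:
Total stress = gamma_sat * depth
sigma = 18.0 * 6.7 = 120.6 kPa
Pore water pressure u = gamma_w * (depth - d_wt)
u = 9.81 * (6.7 - 5.4) = 12.753 kPa
Effective stress = sigma - u
sigma' = 120.6 - 12.753 = 107.85 kPa


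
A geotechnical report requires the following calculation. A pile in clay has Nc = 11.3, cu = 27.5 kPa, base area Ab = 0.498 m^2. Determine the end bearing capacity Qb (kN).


Using Qb = Nc * cu * Ab
Qb = 11.3 * 27.5 * 0.498
Qb = 154.75 kN


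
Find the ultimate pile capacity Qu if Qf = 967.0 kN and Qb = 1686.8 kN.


Using Qu = Qf + Qb
Qu = 967.0 + 1686.8
Qu = 2653.8 kN


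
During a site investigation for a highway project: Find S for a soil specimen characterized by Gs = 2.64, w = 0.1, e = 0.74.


Using S = Gs * w / e
S = 2.64 * 0.1 / 0.74
S = 0.3568


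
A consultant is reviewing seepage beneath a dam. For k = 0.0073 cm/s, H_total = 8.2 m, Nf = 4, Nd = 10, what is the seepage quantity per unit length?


Convert k to m/s for unit consistency with H:
k = 0.0073 cm/s = 0.0073 / 100 m/s = 7.3e-05 m/s
Using q = k * H * Nf / Nd
Nf / Nd = 4 / 10 = 0.4
q = 7.3e-05 * 8.2 * 0.4
q = 0.0002394 m^3/s per m


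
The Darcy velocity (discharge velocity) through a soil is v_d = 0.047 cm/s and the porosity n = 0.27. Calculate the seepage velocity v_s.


Using v_s = v_d / n
v_s = 0.047 / 0.27
v_s = 0.17407 cm/s


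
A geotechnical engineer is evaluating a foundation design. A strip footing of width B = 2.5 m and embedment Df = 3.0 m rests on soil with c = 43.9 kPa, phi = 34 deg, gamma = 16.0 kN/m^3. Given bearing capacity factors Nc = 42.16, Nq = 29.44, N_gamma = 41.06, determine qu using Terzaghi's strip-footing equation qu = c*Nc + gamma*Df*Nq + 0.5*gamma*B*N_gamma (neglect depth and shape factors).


Result: 4085.14 kPa

Derivation:
Compute qu = c*Nc + gamma*Df*Nq + 0.5*gamma*B*N_gamma
Term 1: 43.9 * 42.16 = 1850.824
Term 2: 16.0 * 3.0 * 29.44 = 1413.12
Term 3: 0.5 * 16.0 * 2.5 * 41.06 = 821.2
qu = 1850.824 + 1413.12 + 821.2
qu = 4085.14 kPa


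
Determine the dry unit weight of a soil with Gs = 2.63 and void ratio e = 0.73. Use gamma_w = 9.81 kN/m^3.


Using gamma_d = Gs * gamma_w / (1 + e)
gamma_d = 2.63 * 9.81 / (1 + 0.73)
gamma_d = 2.63 * 9.81 / 1.73
gamma_d = 14.913 kN/m^3


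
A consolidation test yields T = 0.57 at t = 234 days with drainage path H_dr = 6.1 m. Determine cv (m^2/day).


Result: 0.09064 m^2/day

Derivation:
Using cv = T * H_dr^2 / t
H_dr^2 = 6.1^2 = 37.21
cv = 0.57 * 37.21 / 234
cv = 0.09064 m^2/day


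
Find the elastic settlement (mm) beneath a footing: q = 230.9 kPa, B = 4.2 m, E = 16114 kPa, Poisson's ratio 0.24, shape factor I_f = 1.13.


Using Se = q * B * (1 - nu^2) * I_f / E
1 - nu^2 = 1 - 0.24^2 = 0.9424
Se = 230.9 * 4.2 * 0.9424 * 1.13 / 16114
Se = 0.064089 m
Convert to mm: Se = 0.064089 * 1000 = 64.089 mm


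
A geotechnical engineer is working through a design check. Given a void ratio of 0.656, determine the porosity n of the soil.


Using the relation n = e / (1 + e)
n = 0.656 / (1 + 0.656)
n = 0.656 / 1.656
n = 0.3961


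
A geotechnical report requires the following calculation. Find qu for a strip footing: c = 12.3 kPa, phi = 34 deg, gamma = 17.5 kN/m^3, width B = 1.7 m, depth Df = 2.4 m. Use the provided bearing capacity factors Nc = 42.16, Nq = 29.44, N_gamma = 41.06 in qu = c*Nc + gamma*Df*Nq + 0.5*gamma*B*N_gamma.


Compute qu = c*Nc + gamma*Df*Nq + 0.5*gamma*B*N_gamma
Term 1: 12.3 * 42.16 = 518.568
Term 2: 17.5 * 2.4 * 29.44 = 1236.48
Term 3: 0.5 * 17.5 * 1.7 * 41.06 = 610.7675
qu = 518.568 + 1236.48 + 610.7675
qu = 2365.82 kPa


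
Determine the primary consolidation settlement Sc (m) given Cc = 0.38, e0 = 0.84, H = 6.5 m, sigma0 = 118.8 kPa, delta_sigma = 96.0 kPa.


Using Sc = Cc * H / (1 + e0) * log10((sigma0 + delta_sigma) / sigma0)
Stress ratio = (118.8 + 96.0) / 118.8 = 1.80808
log10(1.80808) = 0.257218
Cc * H / (1 + e0) = 0.38 * 6.5 / (1 + 0.84) = 1.34239
Sc = 1.34239 * 0.257218
Sc = 0.3453 m


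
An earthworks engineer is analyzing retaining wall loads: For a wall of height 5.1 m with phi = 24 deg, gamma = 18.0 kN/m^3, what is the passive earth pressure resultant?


Compute passive earth pressure coefficient:
Kp = tan^2(45 + phi/2) = tan^2(57.0) = 2.371184
Compute passive force:
Pp = 0.5 * Kp * gamma * H^2
Pp = 0.5 * 2.371184 * 18.0 * 5.1^2
Pp = 555.07 kN/m


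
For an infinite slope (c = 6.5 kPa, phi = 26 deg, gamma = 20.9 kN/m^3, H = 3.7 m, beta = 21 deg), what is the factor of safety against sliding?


Result: 1.522

Derivation:
Using Fs = c / (gamma*H*sin(beta)*cos(beta)) + tan(phi)/tan(beta)
Cohesion contribution = 6.5 / (20.9*3.7*sin(21)*cos(21))
Cohesion contribution = 0.251237
Friction contribution = tan(26)/tan(21) = 1.27059
Fs = 0.251237 + 1.27059
Fs = 1.522
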